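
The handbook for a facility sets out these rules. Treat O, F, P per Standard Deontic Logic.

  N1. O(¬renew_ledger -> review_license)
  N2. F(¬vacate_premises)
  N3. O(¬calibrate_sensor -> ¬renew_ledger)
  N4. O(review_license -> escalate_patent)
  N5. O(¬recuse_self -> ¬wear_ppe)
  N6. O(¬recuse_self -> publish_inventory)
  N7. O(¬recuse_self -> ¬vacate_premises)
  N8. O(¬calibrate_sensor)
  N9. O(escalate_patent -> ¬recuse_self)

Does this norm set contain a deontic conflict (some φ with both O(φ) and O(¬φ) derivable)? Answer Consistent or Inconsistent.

Inconsistent

Premise 2 is F(¬vacate_premises), i.e. O(vacate_premises).
Premise 7 is O(¬recuse_self -> ¬vacate_premises); contrapositively O(vacate_premises -> recuse_self). Since O(vacate_premises) holds, K gives O(recuse_self).
Premise 9, O(escalate_patent -> ¬recuse_self), contraposes to O(recuse_self -> ¬escalate_patent); with O(recuse_self) we get O(¬escalate_patent).
Premise 4 is O(review_license -> escalate_patent); contrapositively O(¬escalate_patent -> ¬review_license). Since O(¬escalate_patent) holds, K gives O(¬review_license).
Premise 1 is O(¬renew_ledger -> review_license); contrapositively O(¬review_license -> renew_ledger). Since O(¬review_license) holds, K gives O(renew_ledger).
Premise 3 is O(¬calibrate_sensor -> ¬renew_ledger); contrapositively O(renew_ledger -> calibrate_sensor). Since O(renew_ledger) holds, K gives O(calibrate_sensor).
But premise 8 directly asserts O(¬calibrate_sensor).
We now have both O(calibrate_sensor) and O(¬calibrate_sensor) — calibrate_sensor is simultaneously obligatory and forbidden, violating the D-axiom.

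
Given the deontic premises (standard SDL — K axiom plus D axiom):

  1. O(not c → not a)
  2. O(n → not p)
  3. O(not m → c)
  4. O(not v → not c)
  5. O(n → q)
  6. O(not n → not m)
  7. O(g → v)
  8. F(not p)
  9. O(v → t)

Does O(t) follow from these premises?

F(not p) at premise 8 means O(p).
The contrapositive of premise 2 (O(n → not p)) is O(p → not n), and O(p) is already established, so O(not n).
With premise 6, O(not n → not m), the K-axiom yields O(not m).
With premise 3, O(not m → c), the K-axiom yields O(c).
The contrapositive of premise 4 (O(not v → not c)) is O(c → v), and O(c) is already established, so O(v).
With premise 9, O(v → t), the K-axiom yields O(t).
Premises 1, 5, 7 do not contribute to this derivation.
So O(t) follows.

Yes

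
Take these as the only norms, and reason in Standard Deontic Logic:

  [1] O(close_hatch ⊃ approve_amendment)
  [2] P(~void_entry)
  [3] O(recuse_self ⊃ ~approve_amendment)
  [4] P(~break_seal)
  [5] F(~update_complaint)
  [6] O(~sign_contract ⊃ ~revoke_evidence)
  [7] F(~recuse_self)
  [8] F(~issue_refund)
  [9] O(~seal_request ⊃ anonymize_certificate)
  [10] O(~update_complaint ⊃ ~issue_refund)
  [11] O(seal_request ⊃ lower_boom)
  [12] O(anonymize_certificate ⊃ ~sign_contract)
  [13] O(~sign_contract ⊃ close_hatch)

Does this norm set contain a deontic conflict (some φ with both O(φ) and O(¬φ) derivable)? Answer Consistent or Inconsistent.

Consistent

Premise 10 is O(~update_complaint ⊃ ~issue_refund), but O(~update_complaint) is not derivable from the premises, so it does not yield O(~issue_refund).
So O(~issue_refund) is not derivable, and the apparent clash with O(issue_refund) does not arise.
A world satisfying every obligation exists (e.g. anonymize_certificate=false, approve_amendment=false, break_seal=false, close_hatch=false, issue_refund=true, lower_boom=true, recuse_self=true, revoke_evidence=false, seal_request=true, sign_contract=true, update_complaint=true, void_entry=false); no atom is both obligatory and forbidden, so the set is consistent.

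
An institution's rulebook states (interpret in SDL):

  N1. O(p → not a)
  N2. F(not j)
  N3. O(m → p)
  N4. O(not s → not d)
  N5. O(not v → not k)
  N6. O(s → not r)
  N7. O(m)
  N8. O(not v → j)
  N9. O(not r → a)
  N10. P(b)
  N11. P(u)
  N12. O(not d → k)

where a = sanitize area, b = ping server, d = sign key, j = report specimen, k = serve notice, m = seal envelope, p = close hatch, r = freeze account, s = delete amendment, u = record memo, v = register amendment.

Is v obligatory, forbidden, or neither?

Obligatory

Premise 7 gives O(m).
With premise 3, O(m → p), the K-axiom yields O(p).
Applying K to premise 1 (O(p → not a)) and O(p) yields O(not a).
Premise 9 is O(not r → a); contrapositively O(not a → r). Since O(not a) holds, K gives O(r).
Premise 6 is O(s → not r); contrapositively O(r → not s). Since O(r) holds, K gives O(not s).
From O(not s) and premise 4, O(not s → not d), we obtain O(not d).
With premise 12, O(not d → k), the K-axiom yields O(k).
Premise 5, O(not v → not k), contraposes to O(k → v); with O(k) we get O(v).
Premises 2, 8, 10, 11 do not contribute to this derivation.
Hence v is obligatory.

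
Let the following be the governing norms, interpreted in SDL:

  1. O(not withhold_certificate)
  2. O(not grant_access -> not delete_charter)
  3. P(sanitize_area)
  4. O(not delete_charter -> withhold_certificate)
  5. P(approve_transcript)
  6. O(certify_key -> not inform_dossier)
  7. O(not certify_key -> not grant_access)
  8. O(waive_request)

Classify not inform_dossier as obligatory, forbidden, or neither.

Premise 1 states O(not withhold_certificate) outright.
The contrapositive of premise 4 (O(not delete_charter -> withhold_certificate)) is O(not withhold_certificate -> delete_charter), and O(not withhold_certificate) is already established, so O(delete_charter).
The contrapositive of premise 2 (O(not grant_access -> not delete_charter)) is O(delete_charter -> grant_access), and O(delete_charter) is already established, so O(grant_access).
The contrapositive of premise 7 (O(not certify_key -> not grant_access)) is O(grant_access -> certify_key), and O(grant_access) is already established, so O(certify_key).
From O(certify_key) and premise 6, O(certify_key -> not inform_dossier), we obtain O(not inform_dossier).
Premises 3, 5, 8 do not contribute to this derivation.
Hence not inform_dossier is obligatory.

Obligatory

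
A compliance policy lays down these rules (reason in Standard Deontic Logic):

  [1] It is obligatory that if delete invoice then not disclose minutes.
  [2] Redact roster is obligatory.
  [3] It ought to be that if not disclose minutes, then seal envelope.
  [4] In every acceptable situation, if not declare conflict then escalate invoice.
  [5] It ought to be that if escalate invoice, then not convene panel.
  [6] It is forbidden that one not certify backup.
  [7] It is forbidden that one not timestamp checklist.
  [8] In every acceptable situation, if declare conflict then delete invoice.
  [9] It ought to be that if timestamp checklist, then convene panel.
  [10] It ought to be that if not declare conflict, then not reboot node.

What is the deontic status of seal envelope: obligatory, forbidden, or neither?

Obligatory

Premise 7, F(¬timestamp_checklist), is equivalent to O(timestamp_checklist).
From O(timestamp_checklist) and premise 9, O(timestamp_checklist → convene_panel), we obtain O(convene_panel).
The contrapositive of premise 5 (O(escalate_invoice → ¬convene_panel)) is O(convene_panel → ¬escalate_invoice), and O(convene_panel) is already established, so O(¬escalate_invoice).
The contrapositive of premise 4 (O(¬declare_conflict → escalate_invoice)) is O(¬escalate_invoice → declare_conflict), and O(¬escalate_invoice) is already established, so O(declare_conflict).
Premise 8 is O(declare_conflict → delete_invoice); since O(declare_conflict), deontic closure gives O(delete_invoice).
With premise 1, O(delete_invoice → ¬disclose_minutes), the K-axiom yields O(¬disclose_minutes).
With premise 3, O(¬disclose_minutes → seal_envelope), the K-axiom yields O(seal_envelope).
Premises 2, 6, 10 do not contribute to this derivation.
Hence seal_envelope is obligatory.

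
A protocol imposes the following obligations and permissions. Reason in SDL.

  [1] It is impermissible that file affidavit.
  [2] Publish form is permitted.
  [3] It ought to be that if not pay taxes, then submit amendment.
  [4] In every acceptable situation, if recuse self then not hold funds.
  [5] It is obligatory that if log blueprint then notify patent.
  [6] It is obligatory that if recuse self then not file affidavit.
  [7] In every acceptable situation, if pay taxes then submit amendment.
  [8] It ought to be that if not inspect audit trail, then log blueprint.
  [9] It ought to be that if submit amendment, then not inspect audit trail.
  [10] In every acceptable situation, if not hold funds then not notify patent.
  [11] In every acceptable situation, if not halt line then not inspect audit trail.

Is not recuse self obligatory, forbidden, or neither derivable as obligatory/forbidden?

Obligatory

Premises 7 and 3 are O(pay_taxes → submit_amendment) and O(¬pay_taxes → submit_amendment); every ideal world satisfies pay_taxes or ¬pay_taxes, so in either case submit_amendment holds — hence O(submit_amendment).
With premise 9, O(submit_amendment → ¬inspect_audit_trail), the K-axiom yields O(¬inspect_audit_trail).
Premise 8 is O(¬inspect_audit_trail → log_blueprint); since O(¬inspect_audit_trail), deontic closure gives O(log_blueprint).
Applying K to premise 5 (O(log_blueprint → notify_patent)) and O(log_blueprint) yields O(notify_patent).
The contrapositive of premise 10 (O(¬hold_funds → ¬notify_patent)) is O(notify_patent → hold_funds), and O(notify_patent) is already established, so O(hold_funds).
The contrapositive of premise 4 (O(recuse_self → ¬hold_funds)) is O(hold_funds → ¬recuse_self), and O(hold_funds) is already established, so O(¬recuse_self).
Premises 1, 2, 6, 11 do not contribute to this derivation.
Hence ¬recuse_self is obligatory.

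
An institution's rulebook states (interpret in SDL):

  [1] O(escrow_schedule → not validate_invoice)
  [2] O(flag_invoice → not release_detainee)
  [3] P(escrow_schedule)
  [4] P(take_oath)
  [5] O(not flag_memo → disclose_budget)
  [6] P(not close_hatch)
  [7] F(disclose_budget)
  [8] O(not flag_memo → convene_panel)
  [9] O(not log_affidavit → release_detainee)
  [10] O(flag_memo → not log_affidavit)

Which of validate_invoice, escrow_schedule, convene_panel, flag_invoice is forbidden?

Premise 7, F(disclose_budget), is equivalent to O(not disclose_budget).
Premise 5 is O(not flag_memo → disclose_budget); contrapositively O(not disclose_budget → flag_memo). Since O(not disclose_budget) holds, K gives O(flag_memo).
Applying K to premise 10 (O(flag_memo → not log_affidavit)) and O(flag_memo) yields O(not log_affidavit).
Applying K to premise 9 (O(not log_affidavit → release_detainee)) and O(not log_affidavit) yields O(release_detainee).
The contrapositive of premise 2 (O(flag_invoice → not release_detainee)) is O(release_detainee → not flag_invoice), and O(release_detainee) is already established, so O(not flag_invoice).
So O(not flag_invoice) holds, i.e. flag_invoice is forbidden. None of the other listed options is forbidden under the premises.

flag_invoice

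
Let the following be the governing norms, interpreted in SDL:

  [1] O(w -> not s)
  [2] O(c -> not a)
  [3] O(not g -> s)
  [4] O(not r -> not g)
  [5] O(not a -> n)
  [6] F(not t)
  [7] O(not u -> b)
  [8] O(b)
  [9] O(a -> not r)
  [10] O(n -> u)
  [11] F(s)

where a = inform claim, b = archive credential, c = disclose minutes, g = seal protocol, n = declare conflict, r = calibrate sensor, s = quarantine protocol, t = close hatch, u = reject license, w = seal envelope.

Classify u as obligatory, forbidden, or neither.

Obligatory

Premise 11, F(s), is equivalent to O(not s).
Premise 3 is O(not g -> s); contrapositively O(not s -> g). Since O(not s) holds, K gives O(g).
Premise 4 is O(not r -> not g); contrapositively O(g -> r). Since O(g) holds, K gives O(r).
The contrapositive of premise 9 (O(a -> not r)) is O(r -> not a), and O(r) is already established, so O(not a).
Applying K to premise 5 (O(not a -> n)) and O(not a) yields O(n).
From O(n) and premise 10, O(n -> u), we obtain O(u).
Premises 1, 2, 6, 7, 8 do not contribute to this derivation.
Hence u is obligatory.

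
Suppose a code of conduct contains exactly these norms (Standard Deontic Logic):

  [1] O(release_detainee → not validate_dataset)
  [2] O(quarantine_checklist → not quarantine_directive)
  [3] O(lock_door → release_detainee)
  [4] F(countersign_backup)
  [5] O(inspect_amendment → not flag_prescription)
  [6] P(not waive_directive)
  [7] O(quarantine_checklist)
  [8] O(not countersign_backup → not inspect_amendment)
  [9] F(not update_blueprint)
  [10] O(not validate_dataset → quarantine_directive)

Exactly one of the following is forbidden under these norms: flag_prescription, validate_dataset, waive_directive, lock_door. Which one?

lock_door

From premise 7 we have O(quarantine_checklist).
With premise 2, O(quarantine_checklist → not quarantine_directive), the K-axiom yields O(not quarantine_directive).
The contrapositive of premise 10 (O(not validate_dataset → quarantine_directive)) is O(not quarantine_directive → validate_dataset), and O(not quarantine_directive) is already established, so O(validate_dataset).
Premise 1, O(release_detainee → not validate_dataset), contraposes to O(validate_dataset → not release_detainee); with O(validate_dataset) we get O(not release_detainee).
Premise 3, O(lock_door → release_detainee), contraposes to O(not release_detainee → not lock_door); with O(not release_detainee) we get O(not lock_door).
So O(not lock_door) holds, i.e. lock_door is forbidden. None of the other listed options is forbidden under the premises.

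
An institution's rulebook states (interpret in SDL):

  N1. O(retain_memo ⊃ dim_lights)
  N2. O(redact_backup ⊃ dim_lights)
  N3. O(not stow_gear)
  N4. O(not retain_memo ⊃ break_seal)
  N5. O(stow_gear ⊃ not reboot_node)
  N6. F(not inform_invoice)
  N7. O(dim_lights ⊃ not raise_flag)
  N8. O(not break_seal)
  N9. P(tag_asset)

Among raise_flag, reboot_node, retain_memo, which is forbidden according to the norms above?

raise_flag

Premise 8 gives O(not break_seal).
Premise 4, O(not retain_memo ⊃ break_seal), contraposes to O(not break_seal ⊃ retain_memo); with O(not break_seal) we get O(retain_memo).
Premise 1 is O(retain_memo ⊃ dim_lights); since O(retain_memo), deontic closure gives O(dim_lights).
Premise 7 is O(dim_lights ⊃ not raise_flag); since O(dim_lights), deontic closure gives O(not raise_flag).
So O(not raise_flag) holds, i.e. raise_flag is forbidden. None of the other listed options is forbidden under the premises.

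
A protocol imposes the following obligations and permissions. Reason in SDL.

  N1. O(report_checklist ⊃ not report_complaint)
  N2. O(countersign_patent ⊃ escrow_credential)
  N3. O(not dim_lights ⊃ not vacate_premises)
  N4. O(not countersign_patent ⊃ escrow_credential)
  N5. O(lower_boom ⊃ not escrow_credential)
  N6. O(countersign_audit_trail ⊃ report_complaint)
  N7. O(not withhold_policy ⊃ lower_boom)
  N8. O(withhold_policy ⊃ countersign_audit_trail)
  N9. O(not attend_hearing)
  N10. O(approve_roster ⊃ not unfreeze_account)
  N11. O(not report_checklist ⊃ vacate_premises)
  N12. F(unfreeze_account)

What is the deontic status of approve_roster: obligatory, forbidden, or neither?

Premise 10 is O(approve_roster ⊃ not unfreeze_account); even if O(not unfreeze_account) held, inferring O(approve_roster) would be affirming the consequent — invalid.
No premise or chain of K-axiom applications forces O(approve_roster), and none forces O(not approve_roster). So approve_roster is neither obligatory nor forbidden under these norms.

Neither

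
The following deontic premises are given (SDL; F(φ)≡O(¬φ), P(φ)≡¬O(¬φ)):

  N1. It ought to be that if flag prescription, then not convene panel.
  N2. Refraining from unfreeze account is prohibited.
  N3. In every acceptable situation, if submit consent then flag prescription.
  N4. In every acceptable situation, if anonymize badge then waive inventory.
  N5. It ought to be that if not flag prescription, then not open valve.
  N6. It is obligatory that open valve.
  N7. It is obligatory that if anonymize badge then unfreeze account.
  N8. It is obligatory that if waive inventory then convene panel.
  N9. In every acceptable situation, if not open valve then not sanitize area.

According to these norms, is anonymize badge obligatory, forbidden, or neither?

Premise 6 states O(open_valve) outright.
Premise 5 is O(¬flag_prescription → ¬open_valve); contrapositively O(open_valve → flag_prescription). Since O(open_valve) holds, K gives O(flag_prescription).
Applying K to premise 1 (O(flag_prescription → ¬convene_panel)) and O(flag_prescription) yields O(¬convene_panel).
The contrapositive of premise 8 (O(waive_inventory → convene_panel)) is O(¬convene_panel → ¬waive_inventory), and O(¬convene_panel) is already established, so O(¬waive_inventory).
The contrapositive of premise 4 (O(anonymize_badge → waive_inventory)) is O(¬waive_inventory → ¬anonymize_badge), and O(¬waive_inventory) is already established, so O(¬anonymize_badge).
Premises 2, 3, 7, 9 do not contribute to this derivation.
Thus O(¬anonymize_badge), which is F(anonymize_badge): anonymize_badge is forbidden.

Forbidden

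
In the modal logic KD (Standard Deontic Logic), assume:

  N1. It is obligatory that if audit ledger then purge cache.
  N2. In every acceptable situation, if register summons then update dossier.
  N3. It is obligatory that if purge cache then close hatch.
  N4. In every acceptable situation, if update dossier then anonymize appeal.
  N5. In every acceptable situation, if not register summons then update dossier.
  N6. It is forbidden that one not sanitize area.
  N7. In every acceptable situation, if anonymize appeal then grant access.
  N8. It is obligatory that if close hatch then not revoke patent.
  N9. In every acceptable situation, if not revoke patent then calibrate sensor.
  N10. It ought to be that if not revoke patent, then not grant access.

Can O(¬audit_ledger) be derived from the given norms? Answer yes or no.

Yes

Premises 5 and 2 are O(¬register_summons → update_dossier) and O(register_summons → update_dossier); every ideal world satisfies ¬register_summons or register_summons, so in either case update_dossier holds — hence O(update_dossier).
From O(update_dossier) and premise 4, O(update_dossier → anonymize_appeal), we obtain O(anonymize_appeal).
With premise 7, O(anonymize_appeal → grant_access), the K-axiom yields O(grant_access).
The contrapositive of premise 10 (O(¬revoke_patent → ¬grant_access)) is O(grant_access → revoke_patent), and O(grant_access) is already established, so O(revoke_patent).
The contrapositive of premise 8 (O(close_hatch → ¬revoke_patent)) is O(revoke_patent → ¬close_hatch), and O(revoke_patent) is already established, so O(¬close_hatch).
Premise 3 is O(purge_cache → close_hatch); contrapositively O(¬close_hatch → ¬purge_cache). Since O(¬close_hatch) holds, K gives O(¬purge_cache).
The contrapositive of premise 1 (O(audit_ledger → purge_cache)) is O(¬purge_cache → ¬audit_ledger), and O(¬purge_cache) is already established, so O(¬audit_ledger).
Premises 6, 9 do not contribute to this derivation.
So O(¬audit_ledger) follows.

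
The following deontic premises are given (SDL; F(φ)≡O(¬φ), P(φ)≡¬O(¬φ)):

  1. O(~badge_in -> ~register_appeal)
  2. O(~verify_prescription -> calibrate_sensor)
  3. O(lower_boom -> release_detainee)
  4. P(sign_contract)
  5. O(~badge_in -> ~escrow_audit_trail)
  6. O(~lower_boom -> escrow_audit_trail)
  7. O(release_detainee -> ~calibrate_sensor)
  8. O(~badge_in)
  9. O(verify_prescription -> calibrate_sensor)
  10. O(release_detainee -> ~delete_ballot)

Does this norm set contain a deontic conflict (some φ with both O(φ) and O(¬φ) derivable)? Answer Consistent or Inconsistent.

Premises 9 and 2 cover both cases: O(verify_prescription -> calibrate_sensor) and O(~verify_prescription -> calibrate_sensor). Since verify_prescription ∨ ~verify_prescription is a tautology, O(calibrate_sensor) follows.
Premise 7, O(release_detainee -> ~calibrate_sensor), contraposes to O(calibrate_sensor -> ~release_detainee); with O(calibrate_sensor) we get O(~release_detainee).
Premise 3, O(lower_boom -> release_detainee), contraposes to O(~release_detainee -> ~lower_boom); with O(~release_detainee) we get O(~lower_boom).
From O(~lower_boom) and premise 6, O(~lower_boom -> escrow_audit_trail), we obtain O(escrow_audit_trail).
Premise 5 is O(~badge_in -> ~escrow_audit_trail); contrapositively O(escrow_audit_trail -> badge_in). Since O(escrow_audit_trail) holds, K gives O(badge_in).
However, premise 8 gives O(~badge_in).
We now have both O(badge_in) and O(~badge_in) — badge_in is simultaneously obligatory and forbidden, violating the D-axiom.

Inconsistent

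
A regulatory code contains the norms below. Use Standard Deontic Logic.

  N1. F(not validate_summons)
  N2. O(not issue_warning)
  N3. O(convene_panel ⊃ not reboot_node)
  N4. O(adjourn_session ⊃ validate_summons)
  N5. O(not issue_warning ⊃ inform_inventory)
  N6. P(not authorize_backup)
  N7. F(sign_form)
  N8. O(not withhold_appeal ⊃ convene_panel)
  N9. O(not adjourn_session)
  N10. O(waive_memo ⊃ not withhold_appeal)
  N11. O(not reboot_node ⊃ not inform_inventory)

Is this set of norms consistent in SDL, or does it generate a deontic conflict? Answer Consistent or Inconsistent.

Premise 4 is O(adjourn_session ⊃ validate_summons); even if O(validate_summons) held, inferring O(adjourn_session) would be affirming the consequent — invalid.
So O(adjourn_session) is not derivable, and the apparent clash with O(not adjourn_session) does not arise.
A world satisfying every obligation exists (e.g. adjourn_session=false, authorize_backup=false, convene_panel=false, inform_inventory=true, issue_warning=false, reboot_node=true, sign_form=false, validate_summons=true, waive_memo=false, withhold_appeal=true); no atom is both obligatory and forbidden, so the set is consistent.

Consistent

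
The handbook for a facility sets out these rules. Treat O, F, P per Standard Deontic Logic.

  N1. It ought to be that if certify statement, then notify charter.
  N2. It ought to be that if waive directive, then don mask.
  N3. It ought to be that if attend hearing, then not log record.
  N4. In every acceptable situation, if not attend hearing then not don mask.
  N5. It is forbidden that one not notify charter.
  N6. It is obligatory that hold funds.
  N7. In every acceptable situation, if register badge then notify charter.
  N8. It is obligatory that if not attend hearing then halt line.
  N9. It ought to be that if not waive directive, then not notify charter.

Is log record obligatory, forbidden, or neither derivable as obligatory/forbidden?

Premise 5 is F(¬notify_charter), i.e. O(notify_charter).
Premise 9, O(¬waive_directive → ¬notify_charter), contraposes to O(notify_charter → waive_directive); with O(notify_charter) we get O(waive_directive).
Premise 2 is O(waive_directive → don_mask); since O(waive_directive), deontic closure gives O(don_mask).
The contrapositive of premise 4 (O(¬attend_hearing → ¬don_mask)) is O(don_mask → attend_hearing), and O(don_mask) is already established, so O(attend_hearing).
Premise 3 is O(attend_hearing → ¬log_record); since O(attend_hearing), deontic closure gives O(¬log_record).
Premises 1, 6, 7, 8 do not contribute to this derivation.
Thus O(¬log_record), which is F(log_record): log_record is forbidden.

Forbidden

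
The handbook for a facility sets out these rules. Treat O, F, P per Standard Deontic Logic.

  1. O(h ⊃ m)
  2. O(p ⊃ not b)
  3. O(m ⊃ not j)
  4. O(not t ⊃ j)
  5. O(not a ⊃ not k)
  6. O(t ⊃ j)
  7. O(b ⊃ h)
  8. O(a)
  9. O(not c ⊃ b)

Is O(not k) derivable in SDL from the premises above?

Premise 5 is O(not a ⊃ not k), but O(not a) is not derivable from the premises, so it does not yield O(not k).
No other premise forces O(not k). An ideal world satisfying every premise can still have not k false, so O(not k) is not derivable.

No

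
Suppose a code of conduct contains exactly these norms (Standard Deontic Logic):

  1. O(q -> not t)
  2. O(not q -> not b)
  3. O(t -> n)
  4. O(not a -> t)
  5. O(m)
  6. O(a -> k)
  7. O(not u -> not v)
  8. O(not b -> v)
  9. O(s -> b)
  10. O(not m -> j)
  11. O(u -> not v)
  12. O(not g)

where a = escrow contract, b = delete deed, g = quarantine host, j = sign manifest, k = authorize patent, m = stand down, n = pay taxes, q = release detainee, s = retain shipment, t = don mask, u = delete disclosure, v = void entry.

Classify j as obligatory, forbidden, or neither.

Premise 10 is O(not m -> j), but O(not m) is not derivable from the premises, so it does not yield O(j).
No premise or chain of K-axiom applications forces O(j), and none forces O(not j). So j is neither obligatory nor forbidden under these norms.

Neither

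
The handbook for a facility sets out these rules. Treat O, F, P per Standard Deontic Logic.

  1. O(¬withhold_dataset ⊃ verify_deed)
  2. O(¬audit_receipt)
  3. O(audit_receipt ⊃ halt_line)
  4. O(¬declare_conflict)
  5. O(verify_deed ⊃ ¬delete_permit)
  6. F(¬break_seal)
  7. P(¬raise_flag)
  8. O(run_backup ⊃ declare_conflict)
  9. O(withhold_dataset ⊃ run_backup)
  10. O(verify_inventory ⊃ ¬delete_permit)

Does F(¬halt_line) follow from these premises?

No

Premise 3 is O(audit_receipt ⊃ halt_line), but O(audit_receipt) is not derivable from the premises, so it does not yield O(halt_line).
No other premise forces O(halt_line). An ideal world satisfying every premise can still have ¬halt_line true, so F(¬halt_line) is not derivable.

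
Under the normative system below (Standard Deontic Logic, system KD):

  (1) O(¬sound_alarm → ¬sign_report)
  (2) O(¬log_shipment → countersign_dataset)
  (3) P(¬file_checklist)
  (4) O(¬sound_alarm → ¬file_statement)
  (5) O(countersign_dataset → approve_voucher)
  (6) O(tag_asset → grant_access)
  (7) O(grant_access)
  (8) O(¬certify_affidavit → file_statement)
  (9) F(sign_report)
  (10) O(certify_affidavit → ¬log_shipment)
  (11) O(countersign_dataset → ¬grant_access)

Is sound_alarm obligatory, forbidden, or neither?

Premise 7 states O(grant_access) outright.
Premise 11 is O(countersign_dataset → ¬grant_access); contrapositively O(grant_access → ¬countersign_dataset). Since O(grant_access) holds, K gives O(¬countersign_dataset).
Premise 2 is O(¬log_shipment → countersign_dataset); contrapositively O(¬countersign_dataset → log_shipment). Since O(¬countersign_dataset) holds, K gives O(log_shipment).
Premise 10, O(certify_affidavit → ¬log_shipment), contraposes to O(log_shipment → ¬certify_affidavit); with O(log_shipment) we get O(¬certify_affidavit).
Premise 8 is O(¬certify_affidavit → file_statement); since O(¬certify_affidavit), deontic closure gives O(file_statement).
The contrapositive of premise 4 (O(¬sound_alarm → ¬file_statement)) is O(file_statement → sound_alarm), and O(file_statement) is already established, so O(sound_alarm).
Premises 1, 3, 5, 6, 9 do not contribute to this derivation.
Hence sound_alarm is obligatory.

Obligatory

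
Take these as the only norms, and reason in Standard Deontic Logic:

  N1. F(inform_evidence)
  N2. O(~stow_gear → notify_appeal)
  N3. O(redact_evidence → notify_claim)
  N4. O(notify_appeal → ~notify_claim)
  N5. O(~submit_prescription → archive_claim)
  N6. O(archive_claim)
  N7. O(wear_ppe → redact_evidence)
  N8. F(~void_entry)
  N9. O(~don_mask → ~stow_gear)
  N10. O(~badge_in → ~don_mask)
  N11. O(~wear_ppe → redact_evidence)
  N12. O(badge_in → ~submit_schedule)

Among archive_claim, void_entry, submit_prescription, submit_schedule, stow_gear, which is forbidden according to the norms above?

Premises 11 and 7 are O(~wear_ppe → redact_evidence) and O(wear_ppe → redact_evidence); every ideal world satisfies ~wear_ppe or wear_ppe, so in either case redact_evidence holds — hence O(redact_evidence).
From O(redact_evidence) and premise 3, O(redact_evidence → notify_claim), we obtain O(notify_claim).
The contrapositive of premise 4 (O(notify_appeal → ~notify_claim)) is O(notify_claim → ~notify_appeal), and O(notify_claim) is already established, so O(~notify_appeal).
The contrapositive of premise 2 (O(~stow_gear → notify_appeal)) is O(~notify_appeal → stow_gear), and O(~notify_appeal) is already established, so O(stow_gear).
Premise 9, O(~don_mask → ~stow_gear), contraposes to O(stow_gear → don_mask); with O(stow_gear) we get O(don_mask).
Premise 10, O(~badge_in → ~don_mask), contraposes to O(don_mask → badge_in); with O(don_mask) we get O(badge_in).
With premise 12, O(badge_in → ~submit_schedule), the K-axiom yields O(~submit_schedule).
So O(~submit_schedule) holds, i.e. submit_schedule is forbidden. None of the other listed options is forbidden under the premises.

submit_schedule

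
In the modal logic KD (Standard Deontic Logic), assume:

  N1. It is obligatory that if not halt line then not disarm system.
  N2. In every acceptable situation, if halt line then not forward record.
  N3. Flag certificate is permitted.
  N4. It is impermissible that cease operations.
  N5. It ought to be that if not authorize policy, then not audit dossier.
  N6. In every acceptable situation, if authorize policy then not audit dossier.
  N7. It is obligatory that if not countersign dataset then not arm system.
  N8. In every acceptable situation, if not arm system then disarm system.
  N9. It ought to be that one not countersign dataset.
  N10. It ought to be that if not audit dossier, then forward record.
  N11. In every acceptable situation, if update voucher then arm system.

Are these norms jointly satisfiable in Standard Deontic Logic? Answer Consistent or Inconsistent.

Inconsistent

Premises 6 and 5 are O(authorize_policy → ¬audit_dossier) and O(¬authorize_policy → ¬audit_dossier); every ideal world satisfies authorize_policy or ¬authorize_policy, so in either case ¬audit_dossier holds — hence O(¬audit_dossier).
Premise 10 is O(¬audit_dossier → forward_record); since O(¬audit_dossier), deontic closure gives O(forward_record).
Premise 2 is O(halt_line → ¬forward_record); contrapositively O(forward_record → ¬halt_line). Since O(forward_record) holds, K gives O(¬halt_line).
With premise 1, O(¬halt_line → ¬disarm_system), the K-axiom yields O(¬disarm_system).
Premise 8, O(¬arm_system → disarm_system), contraposes to O(¬disarm_system → arm_system); with O(¬disarm_system) we get O(arm_system).
Premise 7 is O(¬countersign_dataset → ¬arm_system); contrapositively O(arm_system → countersign_dataset). Since O(arm_system) holds, K gives O(countersign_dataset).
However, premise 9 gives O(¬countersign_dataset).
We now have both O(countersign_dataset) and O(¬countersign_dataset) — countersign_dataset is simultaneously obligatory and forbidden, violating the D-axiom.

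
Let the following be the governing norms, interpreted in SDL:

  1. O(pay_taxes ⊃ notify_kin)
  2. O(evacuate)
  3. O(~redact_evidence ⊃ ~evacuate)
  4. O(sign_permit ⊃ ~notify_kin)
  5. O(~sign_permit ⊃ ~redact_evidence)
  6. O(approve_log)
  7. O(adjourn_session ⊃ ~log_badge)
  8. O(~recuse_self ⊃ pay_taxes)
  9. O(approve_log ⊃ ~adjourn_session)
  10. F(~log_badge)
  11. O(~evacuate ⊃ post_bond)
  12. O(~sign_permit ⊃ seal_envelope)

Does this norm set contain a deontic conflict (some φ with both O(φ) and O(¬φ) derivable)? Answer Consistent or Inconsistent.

Premise 7 is O(adjourn_session ⊃ ~log_badge), but O(adjourn_session) is not derivable from the premises, so it does not yield O(~log_badge).
So O(~log_badge) is not derivable, and the apparent clash with O(log_badge) does not arise.
A world satisfying every obligation exists (e.g. adjourn_session=false, approve_log=true, evacuate=true, log_badge=true, notify_kin=false, pay_taxes=false, post_bond=false, recuse_self=true, redact_evidence=true, seal_envelope=false, sign_permit=true); no atom is both obligatory and forbidden, so the set is consistent.

Consistent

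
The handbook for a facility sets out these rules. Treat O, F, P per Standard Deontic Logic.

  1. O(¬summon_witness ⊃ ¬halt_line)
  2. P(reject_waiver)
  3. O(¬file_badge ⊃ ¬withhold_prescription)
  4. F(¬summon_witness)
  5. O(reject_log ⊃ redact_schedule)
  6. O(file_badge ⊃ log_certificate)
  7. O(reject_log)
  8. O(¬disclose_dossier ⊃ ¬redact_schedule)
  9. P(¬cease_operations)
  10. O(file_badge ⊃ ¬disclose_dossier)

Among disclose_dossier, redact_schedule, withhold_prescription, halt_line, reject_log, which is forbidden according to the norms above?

Premise 7 states O(reject_log) outright.
Premise 5 is O(reject_log ⊃ redact_schedule); since O(reject_log), deontic closure gives O(redact_schedule).
The contrapositive of premise 8 (O(¬disclose_dossier ⊃ ¬redact_schedule)) is O(redact_schedule ⊃ disclose_dossier), and O(redact_schedule) is already established, so O(disclose_dossier).
The contrapositive of premise 10 (O(file_badge ⊃ ¬disclose_dossier)) is O(disclose_dossier ⊃ ¬file_badge), and O(disclose_dossier) is already established, so O(¬file_badge).
From O(¬file_badge) and premise 3, O(¬file_badge ⊃ ¬withhold_prescription), we obtain O(¬withhold_prescription).
So O(¬withhold_prescription) holds, i.e. withhold_prescription is forbidden. None of the other listed options is forbidden under the premises.

withhold_prescription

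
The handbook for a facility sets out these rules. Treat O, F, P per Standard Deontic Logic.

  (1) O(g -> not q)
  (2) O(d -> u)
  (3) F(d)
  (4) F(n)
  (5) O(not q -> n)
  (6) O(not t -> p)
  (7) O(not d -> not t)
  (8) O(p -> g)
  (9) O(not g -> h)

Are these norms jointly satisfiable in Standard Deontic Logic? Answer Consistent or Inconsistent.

Premise 3 is F(d), i.e. O(not d).
Premise 7 is O(not d -> not t); since O(not d), deontic closure gives O(not t).
With premise 6, O(not t -> p), the K-axiom yields O(p).
Applying K to premise 8 (O(p -> g)) and O(p) yields O(g).
Premise 1 is O(g -> not q); since O(g), deontic closure gives O(not q).
Applying K to premise 5 (O(not q -> n)) and O(not q) yields O(n).
But premise 4, F(n), means O(not n).
We now have both O(n) and O(not n) — n is simultaneously obligatory and forbidden, violating the D-axiom.

Inconsistent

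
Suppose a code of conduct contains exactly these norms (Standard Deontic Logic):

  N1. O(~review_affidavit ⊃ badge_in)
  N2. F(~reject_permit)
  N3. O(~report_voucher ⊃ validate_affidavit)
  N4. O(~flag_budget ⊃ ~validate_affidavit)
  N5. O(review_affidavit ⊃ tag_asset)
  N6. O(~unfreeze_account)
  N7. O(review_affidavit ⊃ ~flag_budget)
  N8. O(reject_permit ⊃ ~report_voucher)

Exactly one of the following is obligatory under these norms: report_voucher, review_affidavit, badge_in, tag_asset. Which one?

F(~reject_permit) at premise 2 means O(reject_permit).
With premise 8, O(reject_permit ⊃ ~report_voucher), the K-axiom yields O(~report_voucher).
Premise 3 is O(~report_voucher ⊃ validate_affidavit); since O(~report_voucher), deontic closure gives O(validate_affidavit).
Premise 4, O(~flag_budget ⊃ ~validate_affidavit), contraposes to O(validate_affidavit ⊃ flag_budget); with O(validate_affidavit) we get O(flag_budget).
The contrapositive of premise 7 (O(review_affidavit ⊃ ~flag_budget)) is O(flag_budget ⊃ ~review_affidavit), and O(flag_budget) is already established, so O(~review_affidavit).
Premise 1 is O(~review_affidavit ⊃ badge_in); since O(~review_affidavit), deontic closure gives O(badge_in).
So O(badge_in) holds — badge_in is obligatory. None of the other listed options is made obligatory by any chain of premises.

badge_in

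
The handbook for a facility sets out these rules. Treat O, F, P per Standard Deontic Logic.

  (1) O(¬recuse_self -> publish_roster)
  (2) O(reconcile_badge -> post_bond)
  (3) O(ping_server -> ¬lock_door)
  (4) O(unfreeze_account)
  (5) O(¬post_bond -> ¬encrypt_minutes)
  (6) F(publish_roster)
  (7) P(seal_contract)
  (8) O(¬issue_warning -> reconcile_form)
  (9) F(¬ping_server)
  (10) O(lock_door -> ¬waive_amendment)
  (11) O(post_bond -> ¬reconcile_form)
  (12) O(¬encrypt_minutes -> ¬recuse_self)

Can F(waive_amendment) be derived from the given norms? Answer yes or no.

No

Premise 10 is O(lock_door -> ¬waive_amendment), but O(lock_door) is not derivable from the premises, so it does not yield O(¬waive_amendment).
No other premise forces O(¬waive_amendment). An ideal world satisfying every premise can still have waive_amendment true, so F(waive_amendment) is not derivable.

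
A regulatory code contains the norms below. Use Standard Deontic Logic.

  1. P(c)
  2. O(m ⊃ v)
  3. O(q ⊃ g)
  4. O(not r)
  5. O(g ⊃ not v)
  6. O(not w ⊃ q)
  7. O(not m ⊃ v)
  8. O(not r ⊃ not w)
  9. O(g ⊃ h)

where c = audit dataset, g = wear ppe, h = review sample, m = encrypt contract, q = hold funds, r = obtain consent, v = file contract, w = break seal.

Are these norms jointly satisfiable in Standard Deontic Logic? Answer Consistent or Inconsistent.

Inconsistent

Premises 2 and 7 are O(m ⊃ v) and O(not m ⊃ v); every ideal world satisfies m or not m, so in either case v holds — hence O(v).
Premise 5, O(g ⊃ not v), contraposes to O(v ⊃ not g); with O(v) we get O(not g).
Premise 3 is O(q ⊃ g); contrapositively O(not g ⊃ not q). Since O(not g) holds, K gives O(not q).
The contrapositive of premise 6 (O(not w ⊃ q)) is O(not q ⊃ w), and O(not q) is already established, so O(w).
Premise 8, O(not r ⊃ not w), contraposes to O(w ⊃ r); with O(w) we get O(r).
Yet premise 4 states O(not r).
We now have both O(r) and O(not r) — r is simultaneously obligatory and forbidden, violating the D-axiom.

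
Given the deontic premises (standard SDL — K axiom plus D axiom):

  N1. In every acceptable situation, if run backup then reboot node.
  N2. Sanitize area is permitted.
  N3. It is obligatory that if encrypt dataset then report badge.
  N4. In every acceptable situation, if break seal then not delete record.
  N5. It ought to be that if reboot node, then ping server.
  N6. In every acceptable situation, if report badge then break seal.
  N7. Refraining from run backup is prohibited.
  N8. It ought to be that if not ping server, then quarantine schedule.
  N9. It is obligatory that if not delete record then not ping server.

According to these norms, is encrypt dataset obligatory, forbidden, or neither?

Premise 7 is F(¬run_backup), i.e. O(run_backup).
From O(run_backup) and premise 1, O(run_backup → reboot_node), we obtain O(reboot_node).
With premise 5, O(reboot_node → ping_server), the K-axiom yields O(ping_server).
The contrapositive of premise 9 (O(¬delete_record → ¬ping_server)) is O(ping_server → delete_record), and O(ping_server) is already established, so O(delete_record).
Premise 4 is O(break_seal → ¬delete_record); contrapositively O(delete_record → ¬break_seal). Since O(delete_record) holds, K gives O(¬break_seal).
Premise 6 is O(report_badge → break_seal); contrapositively O(¬break_seal → ¬report_badge). Since O(¬break_seal) holds, K gives O(¬report_badge).
Premise 3, O(encrypt_dataset → report_badge), contraposes to O(¬report_badge → ¬encrypt_dataset); with O(¬report_badge) we get O(¬encrypt_dataset).
Premises 2, 8 do not contribute to this derivation.
Thus O(¬encrypt_dataset), which is F(encrypt_dataset): encrypt_dataset is forbidden.

Forbidden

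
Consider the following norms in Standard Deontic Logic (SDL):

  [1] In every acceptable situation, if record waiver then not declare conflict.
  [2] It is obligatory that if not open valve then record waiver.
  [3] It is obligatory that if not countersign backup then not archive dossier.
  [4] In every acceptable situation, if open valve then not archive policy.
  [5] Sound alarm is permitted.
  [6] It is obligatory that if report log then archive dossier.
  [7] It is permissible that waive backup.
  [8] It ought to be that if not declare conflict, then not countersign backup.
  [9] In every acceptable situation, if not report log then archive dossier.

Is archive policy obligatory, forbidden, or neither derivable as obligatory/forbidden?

Forbidden

Premises 6 and 9 are O(report_log → archive_dossier) and O(¬report_log → archive_dossier); every ideal world satisfies report_log or ¬report_log, so in either case archive_dossier holds — hence O(archive_dossier).
Premise 3, O(¬countersign_backup → ¬archive_dossier), contraposes to O(archive_dossier → countersign_backup); with O(archive_dossier) we get O(countersign_backup).
The contrapositive of premise 8 (O(¬declare_conflict → ¬countersign_backup)) is O(countersign_backup → declare_conflict), and O(countersign_backup) is already established, so O(declare_conflict).
Premise 1, O(record_waiver → ¬declare_conflict), contraposes to O(declare_conflict → ¬record_waiver); with O(declare_conflict) we get O(¬record_waiver).
The contrapositive of premise 2 (O(¬open_valve → record_waiver)) is O(¬record_waiver → open_valve), and O(¬record_waiver) is already established, so O(open_valve).
With premise 4, O(open_valve → ¬archive_policy), the K-axiom yields O(¬archive_policy).
Premises 5, 7 do not contribute to this derivation.
Thus O(¬archive_policy), which is F(archive_policy): archive_policy is forbidden.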